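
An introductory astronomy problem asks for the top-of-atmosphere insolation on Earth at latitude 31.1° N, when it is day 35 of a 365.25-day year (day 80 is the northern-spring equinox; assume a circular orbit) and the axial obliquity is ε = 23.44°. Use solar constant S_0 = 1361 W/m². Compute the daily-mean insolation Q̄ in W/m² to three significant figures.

Solar longitude: L_s = 360° × (35 − 80)/365.25 = -44.353°, i.e. -44.353° + 360° = 315.647°.
sin δ = sin 23.44° × sin 315.647° = -0.27809, so δ = -16.146°.
cos h₀ = −tan(+31.1°) tan(-16.146°) = 0.1746, h₀ = 1.3953 rad.
Bracket: h₀ sin ϕ sin δ + cos ϕ cos δ sin h₀ = 1.3953×0.51653×-0.27809 + 0.85627×0.96056×0.98463 = -0.200423 + 0.809857 = 0.609434.
Q̄ = (S_0/π) × [bracket] = (1361/π) × 0.609434 = 264.0 W/m².

Q̄ ≈ 264 W/m²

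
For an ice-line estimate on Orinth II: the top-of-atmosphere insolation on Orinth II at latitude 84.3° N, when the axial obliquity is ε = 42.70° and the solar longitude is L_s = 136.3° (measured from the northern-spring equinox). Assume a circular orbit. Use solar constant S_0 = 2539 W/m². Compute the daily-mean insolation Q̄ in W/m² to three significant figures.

Solar declination: sin δ = sin ε · sin L_s = sin 42.70° × sin 136.3° = 0.46853, so δ = +27.939°.
cos h₀ = −tan(+84.3°) tan(+27.939°) = -5.3133 ≤ −1 ⇒ polar day, h₀ = π.
Bracket: h₀ sin ϕ sin δ + cos ϕ cos δ sin h₀ = 3.1416×0.99506×0.46853 + 0.09932×0.88345×0.00000 = 1.464662 + 0.000000 = 1.464662.
Q̄ = (S_0/π) × [bracket] = (2539/π) × 1.464662 = 1184 W/m².

Q̄ ≈ 1.18e+03 W/m²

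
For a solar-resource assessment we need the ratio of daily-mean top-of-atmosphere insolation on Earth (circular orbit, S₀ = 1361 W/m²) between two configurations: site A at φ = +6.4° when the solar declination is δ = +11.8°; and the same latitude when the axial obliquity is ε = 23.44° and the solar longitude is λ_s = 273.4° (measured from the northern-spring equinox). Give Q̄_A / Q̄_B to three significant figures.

Q̄_A / Q̄_B ≈ 1.20

— Configuration A (φ=+6.4°):
cos H₀ = −tan(+6.4°) tan(+11.800°) = -0.0234, H₀ = 1.5942 rad.
Bracket: H₀ sin φ sin δ + cos φ cos δ sin H₀ = 1.5942×0.11147×0.20450 + 0.99377×0.97887×0.99973 = 0.036341 + 0.972509 = 1.008850.
Q̄ = (S₀/π) × [bracket] = (1361/π) × 1.008850 = 437.05 W/m².
— Configuration B (φ=+6.4°):
Solar declination: sin δ = sin ε · sin λ_s = sin 23.44° × sin 273.4° = -0.39709, so δ = -23.396°.
cos H₀ = −tan(+6.4°) tan(-23.396°) = 0.0485, H₀ = 1.5222 rad.
Bracket: H₀ sin φ sin δ + cos φ cos δ sin H₀ = 1.5222×0.11147×-0.39709 + 0.99377×0.91778×0.99882 = -0.067378 + 0.910986 = 0.843608.
Q̄ = (S₀/π) × [bracket] = (1361/π) × 0.843608 = 365.47 W/m².
Ratio Q̄_A / Q̄_B = 437.05 / 365.47 = 1.196.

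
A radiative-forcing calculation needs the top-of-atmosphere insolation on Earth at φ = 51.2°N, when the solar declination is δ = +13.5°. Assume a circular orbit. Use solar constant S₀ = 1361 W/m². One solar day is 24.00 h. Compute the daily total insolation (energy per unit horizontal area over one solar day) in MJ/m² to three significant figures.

34.5 MJ/m²

cos H₀ = −tan(+51.2°) tan(+13.500°) = -0.2986, H₀ = 1.8740 rad.
Bracket: H₀ sin φ sin δ + cos φ cos δ sin H₀ = 1.8740×0.77934×0.23345 + 0.62660×0.97237×0.95438 = 0.340950 + 0.581491 = 0.922441.
Q̄ = (S₀/π) × [bracket] = (1361/π) × 0.922441 = 399.62 W/m².
Daily total = Q̄ × 24.00 h × 3600 s/h = 399.62 × 24.00 × 3600 / 10⁶ = 34.53 MJ/m².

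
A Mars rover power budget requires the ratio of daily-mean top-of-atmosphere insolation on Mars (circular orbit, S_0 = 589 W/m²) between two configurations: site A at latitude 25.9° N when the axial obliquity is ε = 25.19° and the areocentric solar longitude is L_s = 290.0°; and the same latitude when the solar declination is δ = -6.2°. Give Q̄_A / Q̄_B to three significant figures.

— Configuration A (ϕ=+25.9°):
sin δ = sin 25.19° × sin 290.0° = -0.39995, so δ = -23.575°.
cos h₀ = −tan(+25.9°) tan(-23.575°) = 0.2119, h₀ = 1.3573 rad.
Bracket: h₀ sin ϕ sin δ + cos ϕ cos δ sin h₀ = 1.3573×0.43680×-0.39995 + 0.89956×0.91654×0.97729 = -0.237118 + 0.805759 = 0.568641.
Q̄ = (S_0/π) × [bracket] = (589/π) × 0.568641 = 106.61 W/m².
— Configuration B (ϕ=+25.9°):
cos h₀ = −tan(+25.9°) tan(-6.200°) = 0.0528, h₀ = 1.5180 rad.
Bracket: h₀ sin ϕ sin δ + cos ϕ cos δ sin h₀ = 1.5180×0.43680×-0.10800 + 0.89956×0.99415×0.99861 = -0.071611 + 0.893055 = 0.821444.
Q̄ = (S_0/π) × [bracket] = (589/π) × 0.821444 = 154.01 W/m².
Ratio Q̄_A / Q̄_B = 106.61 / 154.01 = 0.6922.

Q̄_A / Q̄_B ≈ 0.692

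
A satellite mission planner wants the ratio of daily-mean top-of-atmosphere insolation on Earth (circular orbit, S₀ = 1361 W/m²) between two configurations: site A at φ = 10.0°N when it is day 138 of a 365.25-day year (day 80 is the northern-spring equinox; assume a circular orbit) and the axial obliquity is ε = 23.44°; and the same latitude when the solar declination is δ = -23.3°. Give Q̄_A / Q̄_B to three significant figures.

— Configuration A (φ=+10.0°):
Solar longitude: λ_s = 360° × (138 − 80)/365.25 = 57.166°.
sin δ = sin 23.44° × sin 57.166° = 0.33424, so δ = +19.526°.
cos H₀ = −tan(+10.0°) tan(+19.526°) = -0.0625, H₀ = 1.6334 rad.
Bracket: H₀ sin φ sin δ + cos φ cos δ sin H₀ = 1.6334×0.17365×0.33424 + 0.98481×0.94249×0.99804 = 0.094804 + 0.926354 = 1.021158.
Q̄ = (S₀/π) × [bracket] = (1361/π) × 1.021158 = 442.39 W/m².
— Configuration B (φ=+10.0°):
cos H₀ = −tan(+10.0°) tan(-23.300°) = 0.0759, H₀ = 1.4948 rad.
Bracket: H₀ sin φ sin δ + cos φ cos δ sin H₀ = 1.4948×0.17365×-0.39555 + 0.98481×0.91845×0.99711 = -0.102674 + 0.901885 = 0.799211.
Q̄ = (S₀/π) × [bracket] = (1361/π) × 0.799211 = 346.23 W/m².
Ratio Q̄_A / Q̄_B = 442.39 / 346.23 = 1.278.

Q̄_A / Q̄_B ≈ 1.28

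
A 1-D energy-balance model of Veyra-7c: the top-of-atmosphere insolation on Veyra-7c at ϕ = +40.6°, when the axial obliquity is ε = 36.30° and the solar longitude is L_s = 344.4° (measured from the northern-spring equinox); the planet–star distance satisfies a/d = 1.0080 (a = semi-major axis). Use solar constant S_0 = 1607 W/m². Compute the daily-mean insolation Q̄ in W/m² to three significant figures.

Q̄ ≈ 309 W/m²

Solar declination: sin δ = sin ε · sin L_s = sin 36.30° × sin 344.4° = -0.15920, so δ = -9.161°.
cos h₀ = −tan(+40.6°) tan(-9.161°) = 0.1382, h₀ = 1.4321 rad.
Bracket: h₀ sin ϕ sin δ + cos ϕ cos δ sin h₀ = 1.4321×0.65077×-0.15920 + 0.75927×0.98725×0.99040 = -0.148369 + 0.742393 = 0.594024.
Inverse-square distance factor (a/d)² = 1.0080² = 1.016064.
Q̄ = (S_0/π) × 1.016064 × [bracket] = (1607/π) × 1.016064 × 0.594024 = 308.7 W/m².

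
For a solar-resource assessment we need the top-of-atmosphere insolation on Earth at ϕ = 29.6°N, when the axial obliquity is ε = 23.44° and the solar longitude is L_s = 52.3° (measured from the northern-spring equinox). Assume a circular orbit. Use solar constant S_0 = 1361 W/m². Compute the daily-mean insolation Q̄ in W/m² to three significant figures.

Solar declination: sin δ = sin ε · sin L_s = sin 23.44° × sin 52.3° = 0.31474, so δ = +18.345°.
cos h₀ = −tan(+29.6°) tan(+18.345°) = -0.1884, h₀ = 1.7603 rad.
Bracket: h₀ sin ϕ sin δ + cos ϕ cos δ sin h₀ = 1.7603×0.49394×0.31474 + 0.86949×0.94918×0.98210 = 0.273661 + 0.810530 = 1.084191.
Q̄ = (S_0/π) × [bracket] = (1361/π) × 1.084191 = 469.7 W/m².

Q̄ ≈ 470 W/m²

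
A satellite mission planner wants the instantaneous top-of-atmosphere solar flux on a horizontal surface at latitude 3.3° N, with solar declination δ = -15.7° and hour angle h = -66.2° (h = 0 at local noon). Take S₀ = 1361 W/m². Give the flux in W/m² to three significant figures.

507 W/m²

cos θ_z = sin φ sin δ + cos φ cos δ cos h = -0.015577 + 0.387846 = 0.372269.
Flux = S₀ · cos θ_z = 1361 × 0.372269 = 506.7 W/m².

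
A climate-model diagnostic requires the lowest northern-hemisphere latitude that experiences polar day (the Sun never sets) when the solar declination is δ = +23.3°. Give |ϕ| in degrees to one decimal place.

|ϕ| = 66.7°

Polar day requires cos h₀ = −tan ϕ tan δ ≤ −1, i.e. tan ϕ tan δ ≥ 1.
The boundary is |tan ϕ| · |tan δ| = 1, so |ϕ| = 90° − |δ| = 90° − 23.3° = 66.7° in the northern hemisphere.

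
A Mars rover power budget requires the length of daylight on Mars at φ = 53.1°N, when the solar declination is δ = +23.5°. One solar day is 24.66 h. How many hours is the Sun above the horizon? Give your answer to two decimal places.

17.18 h

cos H₀ = −tan φ · tan δ = −tan(+53.1°) × tan(+23.500°) = -0.5791, so H₀ = 2.1884 rad = 125.39°.
Daylight = 2H₀/(2π) × 24.66 h = (2.1884/π) × 24.66 = 17.18 h.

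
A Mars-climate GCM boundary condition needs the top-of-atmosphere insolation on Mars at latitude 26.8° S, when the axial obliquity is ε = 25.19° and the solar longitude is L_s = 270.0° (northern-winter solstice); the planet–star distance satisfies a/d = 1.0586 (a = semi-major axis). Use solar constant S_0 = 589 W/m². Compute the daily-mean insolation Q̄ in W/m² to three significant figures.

Q̄ ≈ 238 W/m²

Solar declination: sin δ = sin ε · sin L_s = sin 25.19° × sin 270.0° = -0.42562, so δ = -25.190°.
cos h₀ = −tan(-26.8°) tan(-25.190°) = -0.2376, h₀ = 1.8107 rad.
Bracket: h₀ sin ϕ sin δ + cos ϕ cos δ sin h₀ = 1.8107×-0.45088×-0.42562 + 0.89259×0.90490×0.97137 = 0.347480 + 0.784580 = 1.132060.
Inverse-square distance factor (a/d)² = 1.0586² = 1.120634.
Q̄ = (S_0/π) × 1.120634 × [bracket] = (589/π) × 1.120634 × 1.132060 = 237.8 W/m².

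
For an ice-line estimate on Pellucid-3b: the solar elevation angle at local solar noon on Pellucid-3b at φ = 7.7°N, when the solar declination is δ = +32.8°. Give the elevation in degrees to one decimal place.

At local noon the hour angle is zero, so the zenith angle equals |φ − δ| = |+7.7° − (+32.800°)| = 25.100°.
Elevation = 90° − 25.100° = 64.9°.

64.9°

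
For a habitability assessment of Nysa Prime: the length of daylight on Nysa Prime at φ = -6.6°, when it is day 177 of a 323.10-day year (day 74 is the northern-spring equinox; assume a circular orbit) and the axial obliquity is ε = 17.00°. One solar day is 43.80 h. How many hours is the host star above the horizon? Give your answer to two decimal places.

Solar longitude: λ_s = 360° × (177 − 74)/323.10 = 114.763°.
sin δ = sin 17.00° × sin 114.763° = 0.26549, so δ = +15.396°.
cos H₀ = −tan φ · tan δ = −tan(-6.6°) × tan(+15.396°) = 0.0319, so H₀ = 1.5389 rad = 88.17°.
Daylight = 2H₀/(2π) × 43.80 h = (1.5389/π) × 43.80 = 21.46 h.

21.46 h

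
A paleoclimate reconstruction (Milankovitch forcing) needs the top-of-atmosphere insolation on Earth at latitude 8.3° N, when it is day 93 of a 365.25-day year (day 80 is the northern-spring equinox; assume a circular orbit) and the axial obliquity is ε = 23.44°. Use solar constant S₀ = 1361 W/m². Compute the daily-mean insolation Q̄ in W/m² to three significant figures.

Solar longitude: λ_s = 360° × (93 − 80)/365.25 = 12.813°.
sin δ = sin 23.44° × sin 12.813° = 0.08822, so δ = +5.061°.
cos H₀ = −tan(+8.3°) tan(+5.061°) = -0.0129, H₀ = 1.5837 rad.
Bracket: H₀ sin φ sin δ + cos φ cos δ sin H₀ = 1.5837×0.14436×0.08822 + 0.98953×0.99610×0.99992 = 0.020169 + 0.985592 = 1.005761.
Q̄ = (S₀/π) × [bracket] = (1361/π) × 1.005761 = 435.7 W/m².

Q̄ ≈ 436 W/m²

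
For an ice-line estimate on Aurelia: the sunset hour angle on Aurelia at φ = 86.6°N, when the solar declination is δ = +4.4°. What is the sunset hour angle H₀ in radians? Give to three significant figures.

H₀ = 3.14 rad

Sunrise equation: cos H₀ = −tan φ · tan δ = -1.2951 ≤ −1, so the host star never sets (polar day) and H₀ = π.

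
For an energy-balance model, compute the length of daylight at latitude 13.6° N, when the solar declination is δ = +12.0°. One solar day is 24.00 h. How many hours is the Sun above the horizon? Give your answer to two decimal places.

cos h₀ = −tan ϕ · tan δ = −tan(+13.6°) × tan(+12.000°) = -0.0514, so h₀ = 1.6222 rad = 92.95°.
Daylight = 2h₀/(2π) × 24.00 h = (1.6222/π) × 24.00 = 12.39 h.

12.39 h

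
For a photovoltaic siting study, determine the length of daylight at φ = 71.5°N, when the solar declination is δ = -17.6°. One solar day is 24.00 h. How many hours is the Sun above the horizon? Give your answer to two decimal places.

cos H₀ = −tan φ · tan δ = −tan(+71.5°) × tan(-17.600°) = 0.9481, so H₀ = 0.3237 rad = 18.55°.
Daylight = 2H₀/(2π) × 24.00 h = (0.3237/π) × 24.00 = 2.47 h.

2.47 h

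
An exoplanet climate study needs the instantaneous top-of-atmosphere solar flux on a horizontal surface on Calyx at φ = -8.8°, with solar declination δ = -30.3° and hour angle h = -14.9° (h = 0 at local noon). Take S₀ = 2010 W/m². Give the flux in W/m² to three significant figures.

cos θ_z = sin φ sin δ + cos φ cos δ cos h = 0.077186 + 0.824543 = 0.901729.
Flux = S₀ · cos θ_z = 2010 × 0.901729 = 1812 W/m².

1.81e+03 W/m²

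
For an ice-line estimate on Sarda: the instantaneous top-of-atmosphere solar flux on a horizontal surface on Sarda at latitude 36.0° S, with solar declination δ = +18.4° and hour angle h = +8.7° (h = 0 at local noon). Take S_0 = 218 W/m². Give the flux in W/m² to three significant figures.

125 W/m²

cos θ_z = sin ϕ sin δ + cos ϕ cos δ cos h = -0.185534 + 0.758824 = 0.573290.
Flux = S_0 · cos θ_z = 218 × 0.573290 = 125.0 W/m².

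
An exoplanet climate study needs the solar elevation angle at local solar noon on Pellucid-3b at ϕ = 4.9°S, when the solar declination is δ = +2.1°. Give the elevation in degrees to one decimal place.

At local noon the hour angle is zero, so the zenith angle equals |ϕ − δ| = |-4.9° − (+2.100°)| = 7.000°.
Elevation = 90° − 7.000° = 83.0°.

83.0°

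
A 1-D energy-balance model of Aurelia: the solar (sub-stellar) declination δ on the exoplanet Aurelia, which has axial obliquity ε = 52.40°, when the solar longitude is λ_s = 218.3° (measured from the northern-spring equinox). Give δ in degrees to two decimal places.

sin δ = sin ε · sin λ_s = sin 52.40° × sin 218.3° = -0.491045.
δ = arcsin(-0.491045) = -29.41°.

δ = -29.41°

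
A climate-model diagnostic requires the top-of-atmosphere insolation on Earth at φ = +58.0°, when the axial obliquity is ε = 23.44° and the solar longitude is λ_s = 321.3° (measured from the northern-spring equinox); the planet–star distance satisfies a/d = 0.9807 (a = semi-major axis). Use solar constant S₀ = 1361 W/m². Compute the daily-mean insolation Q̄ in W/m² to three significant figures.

Q̄ ≈ 94.1 W/m²

Solar declination: sin δ = sin ε · sin λ_s = sin 23.44° × sin 321.3° = -0.24871, so δ = -14.401°.
cos H₀ = −tan(+58.0°) tan(-14.401°) = 0.4109, H₀ = 1.1473 rad.
Bracket: H₀ sin φ sin δ + cos φ cos δ sin H₀ = 1.1473×0.84805×-0.24871 + 0.52992×0.96858×0.91166 = -0.241987 + 0.467928 = 0.225941.
Inverse-square distance factor (a/d)² = 0.9807² = 0.961772.
Q̄ = (S₀/π) × 0.961772 × [bracket] = (1361/π) × 0.961772 × 0.225941 = 94.14 W/m².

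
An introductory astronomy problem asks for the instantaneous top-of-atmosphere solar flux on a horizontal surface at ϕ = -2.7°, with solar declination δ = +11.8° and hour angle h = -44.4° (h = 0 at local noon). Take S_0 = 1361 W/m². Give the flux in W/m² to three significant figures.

938 W/m²

cos θ_z = sin ϕ sin δ + cos ϕ cos δ cos h = -0.009633 + 0.698598 = 0.688965.
Flux = S_0 · cos θ_z = 1361 × 0.688965 = 937.7 W/m².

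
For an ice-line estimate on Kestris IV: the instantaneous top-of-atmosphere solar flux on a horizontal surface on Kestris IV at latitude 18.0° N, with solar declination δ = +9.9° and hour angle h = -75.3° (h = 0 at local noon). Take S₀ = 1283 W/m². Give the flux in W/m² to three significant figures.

373 W/m²

cos θ_z = sin φ sin δ + cos φ cos δ cos h = 0.053129 + 0.237744 = 0.290873.
Flux = S₀ · cos θ_z = 1283 × 0.290873 = 373.2 W/m².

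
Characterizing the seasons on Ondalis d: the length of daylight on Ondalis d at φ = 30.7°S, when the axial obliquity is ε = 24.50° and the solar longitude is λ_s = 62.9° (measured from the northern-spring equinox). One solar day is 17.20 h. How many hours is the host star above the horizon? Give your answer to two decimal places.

7.30 h

Solar declination: sin δ = sin ε · sin λ_s = sin 24.50° × sin 62.9° = 0.36917, so δ = +21.664°.
cos H₀ = −tan φ · tan δ = −tan(-30.7°) × tan(+21.664°) = 0.2359, so H₀ = 1.3327 rad = 76.36°.
Daylight = 2H₀/(2π) × 17.20 h = (1.3327/π) × 17.20 = 7.30 h.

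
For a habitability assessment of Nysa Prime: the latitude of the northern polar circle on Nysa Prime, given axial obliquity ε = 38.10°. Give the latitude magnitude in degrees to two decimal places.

The polar circle is the lowest latitude that experiences at least one full rotation of continuous daylight at the northern-summer solstice; it lies at |φ| = 90° − ε = 90° − 38.10° = 51.90°.

51.90°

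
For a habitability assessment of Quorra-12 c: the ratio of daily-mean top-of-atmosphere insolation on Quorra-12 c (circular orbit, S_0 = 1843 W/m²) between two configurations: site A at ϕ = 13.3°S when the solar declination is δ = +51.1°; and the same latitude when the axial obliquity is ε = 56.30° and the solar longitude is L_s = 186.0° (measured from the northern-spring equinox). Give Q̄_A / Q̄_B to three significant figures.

Q̄_A / Q̄_B ≈ 0.356

— Configuration A (ϕ=-13.3°):
cos h₀ = −tan(-13.3°) tan(+51.100°) = 0.2930, h₀ = 1.2735 rad.
Bracket: h₀ sin ϕ sin δ + cos ϕ cos δ sin h₀ = 1.2735×-0.23005×0.77824 + 0.97318×0.62796×0.95612 = -0.228000 + 0.584302 = 0.356302.
Q̄ = (S_0/π) × [bracket] = (1843/π) × 0.356302 = 209.02 W/m².
— Configuration B (ϕ=-13.3°):
Solar declination: sin δ = sin ε · sin L_s = sin 56.30° × sin 186.0° = -0.08696, so δ = -4.989°.
cos h₀ = −tan(-13.3°) tan(-4.989°) = -0.0206, h₀ = 1.5914 rad.
Bracket: h₀ sin ϕ sin δ + cos ϕ cos δ sin h₀ = 1.5914×-0.23005×-0.08696 + 0.97318×0.99621×0.99979 = 0.031836 + 0.969288 = 1.001124.
Q̄ = (S_0/π) × [bracket] = (1843/π) × 1.001124 = 587.30 W/m².
Ratio Q̄_A / Q̄_B = 209.02 / 587.30 = 0.3559.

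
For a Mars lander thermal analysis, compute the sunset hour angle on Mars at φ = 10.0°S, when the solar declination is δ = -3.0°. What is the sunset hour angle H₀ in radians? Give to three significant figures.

H₀ = 1.58 rad

cos H₀ = −tan φ · tan δ = −tan(-10.0°) × tan(-3.000°) = -0.0092, so H₀ = 1.5800 rad = 90.53°.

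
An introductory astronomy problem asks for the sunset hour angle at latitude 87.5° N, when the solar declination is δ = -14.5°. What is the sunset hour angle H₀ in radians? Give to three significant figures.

cos H₀ = −tan φ · tan δ = 5.9233 ≥ 1, so the Sun never rises (polar night) and H₀ = 0.

H₀ = 0.00 rad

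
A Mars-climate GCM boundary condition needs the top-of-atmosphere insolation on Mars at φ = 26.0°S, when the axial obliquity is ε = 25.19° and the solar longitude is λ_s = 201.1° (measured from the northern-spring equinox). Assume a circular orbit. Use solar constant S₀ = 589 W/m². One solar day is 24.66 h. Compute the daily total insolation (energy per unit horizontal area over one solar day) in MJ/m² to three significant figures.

16.6 MJ/m²

Solar declination: sin δ = sin ε · sin λ_s = sin 25.19° × sin 201.1° = -0.15322, so δ = -8.814°.
cos H₀ = −tan(-26.0°) tan(-8.814°) = -0.0756, H₀ = 1.6465 rad.
Bracket: H₀ sin φ sin δ + cos φ cos δ sin H₀ = 1.6465×-0.43837×-0.15322 + 0.89879×0.98819×0.99714 = 0.110591 + 0.885635 = 0.996226.
Q̄ = (S₀/π) × [bracket] = (589/π) × 0.996226 = 186.78 W/m².
Daily total = Q̄ × 24.66 h × 3600 s/h = 186.78 × 24.66 × 3600 / 10⁶ = 16.58 MJ/m².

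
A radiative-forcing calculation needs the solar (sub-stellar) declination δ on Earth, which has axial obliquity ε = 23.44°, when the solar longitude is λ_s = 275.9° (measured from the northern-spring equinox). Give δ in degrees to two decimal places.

sin δ = sin ε · sin λ_s = sin 23.44° × sin 275.9° = -0.395681.
δ = arcsin(-0.395681) = -23.31°.

δ = -23.31°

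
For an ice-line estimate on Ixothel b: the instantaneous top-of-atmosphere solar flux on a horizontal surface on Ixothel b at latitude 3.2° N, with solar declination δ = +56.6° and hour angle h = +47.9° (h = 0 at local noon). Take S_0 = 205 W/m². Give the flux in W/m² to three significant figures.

85.1 W/m²

cos θ_z = sin ϕ sin δ + cos ϕ cos δ cos h = 0.046602 + 0.368481 = 0.415083.
Flux = S_0 · cos θ_z = 205 × 0.415083 = 85.09 W/m².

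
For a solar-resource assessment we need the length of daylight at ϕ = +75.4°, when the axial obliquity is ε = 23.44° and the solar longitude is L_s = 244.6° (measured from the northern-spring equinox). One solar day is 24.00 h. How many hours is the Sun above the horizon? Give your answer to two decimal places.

Solar declination: sin δ = sin ε · sin L_s = sin 23.44° × sin 244.6° = -0.35934, so δ = -21.059°.
cos h₀ = −tan ϕ · tan δ = 1.4782 ≥ 1, so the Sun never rises (polar night) and h₀ = 0.
Daylight = 2h₀/(2π) × 24.00 h = (0.0000/π) × 24.00 = 0.00 h.

0.00 h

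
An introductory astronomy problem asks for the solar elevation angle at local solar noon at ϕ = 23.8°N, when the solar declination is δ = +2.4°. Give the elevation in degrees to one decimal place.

68.6°

At local noon the hour angle is zero, so the zenith angle equals |ϕ − δ| = |+23.8° − (+2.400°)| = 21.400°.
Elevation = 90° − 21.400° = 68.6°.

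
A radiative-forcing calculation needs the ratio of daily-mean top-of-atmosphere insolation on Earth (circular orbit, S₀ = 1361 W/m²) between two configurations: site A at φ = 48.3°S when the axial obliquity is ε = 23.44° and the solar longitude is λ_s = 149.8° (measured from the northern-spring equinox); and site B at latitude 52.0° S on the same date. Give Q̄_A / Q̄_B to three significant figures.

Q̄_A / Q̄_B ≈ 1.15

— Configuration A (φ=-48.3°):
Solar declination: sin δ = sin ε · sin λ_s = sin 23.44° × sin 149.8° = 0.20010, so δ = +11.543°.
cos H₀ = −tan(-48.3°) tan(+11.543°) = 0.2292, H₀ = 1.3395 rad.
Bracket: H₀ sin φ sin δ + cos φ cos δ sin H₀ = 1.3395×-0.74664×0.20010 + 0.66523×0.97978×0.97338 = -0.200125 + 0.634429 = 0.434304.
Q̄ = (S₀/π) × [bracket] = (1361/π) × 0.434304 = 188.15 W/m².
— Configuration B (φ=-52.0°):
cos H₀ = −tan(-52.0°) tan(+11.543°) = 0.2614, H₀ = 1.3063 rad.
Bracket: H₀ sin φ sin δ + cos φ cos δ sin H₀ = 1.3063×-0.78801×0.20010 + 0.61566×0.97978×0.96523 = -0.205978 + 0.582238 = 0.376260.
Q̄ = (S₀/π) × [bracket] = (1361/π) × 0.376260 = 163.00 W/m².
Ratio Q̄_A / Q̄_B = 188.15 / 163.00 = 1.154.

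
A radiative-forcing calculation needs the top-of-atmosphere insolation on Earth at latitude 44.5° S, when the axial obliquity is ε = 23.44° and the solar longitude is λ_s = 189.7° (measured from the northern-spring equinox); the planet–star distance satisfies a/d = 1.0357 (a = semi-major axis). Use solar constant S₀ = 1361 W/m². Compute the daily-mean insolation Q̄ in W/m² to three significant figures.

Solar declination: sin δ = sin ε · sin λ_s = sin 23.44° × sin 189.7° = -0.06702, so δ = -3.843°.
cos H₀ = −tan(-44.5°) tan(-3.843°) = -0.0660, H₀ = 1.6369 rad.
Bracket: H₀ sin φ sin δ + cos φ cos δ sin H₀ = 1.6369×-0.70091×-0.06702 + 0.71325×0.99775×0.99782 = 0.076893 + 0.710094 = 0.786987.
Inverse-square distance factor (a/d)² = 1.0357² = 1.072674.
Q̄ = (S₀/π) × 1.072674 × [bracket] = (1361/π) × 1.072674 × 0.786987 = 365.7 W/m².

Q̄ ≈ 366 W/m²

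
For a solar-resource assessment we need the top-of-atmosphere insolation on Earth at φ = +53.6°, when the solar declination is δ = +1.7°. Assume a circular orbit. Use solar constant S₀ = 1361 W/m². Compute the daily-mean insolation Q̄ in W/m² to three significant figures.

cos H₀ = −tan(+53.6°) tan(+1.700°) = -0.0403, H₀ = 1.6111 rad.
Bracket: H₀ sin φ sin δ + cos φ cos δ sin H₀ = 1.6111×0.80489×0.02967 + 0.59342×0.99956×0.99919 = 0.038475 + 0.592678 = 0.631153.
Q̄ = (S₀/π) × [bracket] = (1361/π) × 0.631153 = 273.4 W/m².

Q̄ ≈ 273 W/m²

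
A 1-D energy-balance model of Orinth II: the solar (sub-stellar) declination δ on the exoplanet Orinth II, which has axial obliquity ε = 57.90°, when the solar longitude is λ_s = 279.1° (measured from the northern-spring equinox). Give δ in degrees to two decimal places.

sin δ = sin ε · sin λ_s = sin 57.90° × sin 279.1° = -0.836460.
δ = arcsin(-0.836460) = -56.77°.

δ = -56.77°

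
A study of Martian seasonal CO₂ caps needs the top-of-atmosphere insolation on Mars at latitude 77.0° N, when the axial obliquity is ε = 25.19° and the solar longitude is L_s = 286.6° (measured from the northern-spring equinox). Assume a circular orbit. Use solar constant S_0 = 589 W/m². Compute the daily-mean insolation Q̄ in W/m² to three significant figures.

Q̄ ≈ 0.00 W/m²

Solar declination: sin δ = sin ε · sin L_s = sin 25.19° × sin 286.6° = -0.40788, so δ = -24.072°.
cos h₀ = −tan(+77.0°) tan(-24.072°) = 1.9350 ≥ 1 ⇒ polar night, h₀ = 0 and Q̄ = 0.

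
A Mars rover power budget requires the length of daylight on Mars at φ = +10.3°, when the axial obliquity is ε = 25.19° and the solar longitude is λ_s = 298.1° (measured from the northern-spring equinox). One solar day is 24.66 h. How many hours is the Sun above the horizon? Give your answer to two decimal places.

11.75 h

Solar declination: sin δ = sin ε · sin λ_s = sin 25.19° × sin 298.1° = -0.37545, so δ = -22.052°.
cos H₀ = −tan φ · tan δ = −tan(+10.3°) × tan(-22.052°) = 0.0736, so H₀ = 1.4971 rad = 85.78°.
Daylight = 2H₀/(2π) × 24.66 h = (1.4971/π) × 24.66 = 11.75 h.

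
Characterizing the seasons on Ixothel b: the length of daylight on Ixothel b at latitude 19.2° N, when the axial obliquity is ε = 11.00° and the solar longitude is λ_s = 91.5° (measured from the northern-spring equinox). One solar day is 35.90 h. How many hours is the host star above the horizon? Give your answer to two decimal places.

Solar declination: sin δ = sin ε · sin λ_s = sin 11.00° × sin 91.5° = 0.19074, so δ = +10.996°.
cos H₀ = −tan φ · tan δ = −tan(+19.2°) × tan(+10.996°) = -0.0677, so H₀ = 1.6385 rad = 93.88°.
Daylight = 2H₀/(2π) × 35.90 h = (1.6385/π) × 35.90 = 18.72 h.

18.72 h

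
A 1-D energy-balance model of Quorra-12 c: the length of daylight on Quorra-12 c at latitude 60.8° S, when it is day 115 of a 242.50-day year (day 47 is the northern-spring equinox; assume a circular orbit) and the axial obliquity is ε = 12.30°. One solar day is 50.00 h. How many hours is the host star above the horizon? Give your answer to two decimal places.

18.75 h

Solar longitude: L_s = 360° × (115 − 47)/242.50 = 100.948°.
sin δ = sin 12.30° × sin 100.948° = 0.20915, so δ = +12.073°.
cos h₀ = −tan ϕ · tan δ = −tan(-60.8°) × tan(+12.073°) = 0.3827, so h₀ = 1.1781 rad = 67.50°.
Daylight = 2h₀/(2π) × 50.00 h = (1.1781/π) × 50.00 = 18.75 h.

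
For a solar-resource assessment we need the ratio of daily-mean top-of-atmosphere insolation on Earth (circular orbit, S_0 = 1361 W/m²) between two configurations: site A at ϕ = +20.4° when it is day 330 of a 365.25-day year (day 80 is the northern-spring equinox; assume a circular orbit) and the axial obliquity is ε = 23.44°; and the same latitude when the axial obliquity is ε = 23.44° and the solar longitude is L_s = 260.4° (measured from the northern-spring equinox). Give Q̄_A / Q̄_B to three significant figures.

— Configuration A (ϕ=+20.4°):
Solar longitude: L_s = 360° × (330 − 80)/365.25 = 246.407°.
sin δ = sin 23.44° × sin 246.407° = -0.36454, so δ = -21.379°.
cos h₀ = −tan(+20.4°) tan(-21.379°) = 0.1456, h₀ = 1.4247 rad.
Bracket: h₀ sin ϕ sin δ + cos ϕ cos δ sin h₀ = 1.4247×0.34857×-0.36454 + 0.93728×0.93119×0.98935 = -0.181033 + 0.863491 = 0.682458.
Q̄ = (S_0/π) × [bracket] = (1361/π) × 0.682458 = 295.65 W/m².
— Configuration B (ϕ=+20.4°):
Solar declination: sin δ = sin ε · sin L_s = sin 23.44° × sin 260.4° = -0.39222, so δ = -23.093°.
cos h₀ = −tan(+20.4°) tan(-23.093°) = 0.1586, h₀ = 1.4116 rad.
Bracket: h₀ sin ϕ sin δ + cos ϕ cos δ sin h₀ = 1.4116×0.34857×-0.39222 + 0.93728×0.91987×0.98735 = -0.192988 + 0.851269 = 0.658281.
Q̄ = (S_0/π) × [bracket] = (1361/π) × 0.658281 = 285.18 W/m².
Ratio Q̄_A / Q̄_B = 295.65 / 285.18 = 1.037.

Q̄_A / Q̄_B ≈ 1.04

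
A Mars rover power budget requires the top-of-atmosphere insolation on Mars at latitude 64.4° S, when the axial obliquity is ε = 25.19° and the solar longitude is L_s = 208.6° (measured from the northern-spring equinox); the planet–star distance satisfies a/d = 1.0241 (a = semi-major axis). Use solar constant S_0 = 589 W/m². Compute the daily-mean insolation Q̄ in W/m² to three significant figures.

Solar declination: sin δ = sin ε · sin L_s = sin 25.19° × sin 208.6° = -0.20374, so δ = -11.756°.
cos h₀ = −tan(-64.4°) tan(-11.756°) = -0.4344, h₀ = 2.0201 rad.
Bracket: h₀ sin ϕ sin δ + cos ϕ cos δ sin h₀ = 2.0201×-0.90183×-0.20374 + 0.43209×0.97902×0.90074 = 0.371171 + 0.381035 = 0.752206.
Inverse-square distance factor (a/d)² = 1.0241² = 1.048781.
Q̄ = (S_0/π) × 1.048781 × [bracket] = (589/π) × 1.048781 × 0.752206 = 147.9 W/m².

Q̄ ≈ 148 W/m²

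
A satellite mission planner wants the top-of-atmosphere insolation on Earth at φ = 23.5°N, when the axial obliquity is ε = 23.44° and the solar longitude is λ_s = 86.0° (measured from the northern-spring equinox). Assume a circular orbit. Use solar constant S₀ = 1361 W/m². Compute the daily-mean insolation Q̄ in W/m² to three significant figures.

Q̄ ≈ 479 W/m²

Solar declination: sin δ = sin ε · sin λ_s = sin 23.44° × sin 86.0° = 0.39682, so δ = +23.380°.
cos H₀ = −tan(+23.5°) tan(+23.380°) = -0.1880, H₀ = 1.7599 rad.
Bracket: H₀ sin φ sin δ + cos φ cos δ sin H₀ = 1.7599×0.39875×0.39682 + 0.91706×0.91790×0.98217 = 0.278472 + 0.826761 = 1.105233.
Q̄ = (S₀/π) × [bracket] = (1361/π) × 1.105233 = 478.8 W/m².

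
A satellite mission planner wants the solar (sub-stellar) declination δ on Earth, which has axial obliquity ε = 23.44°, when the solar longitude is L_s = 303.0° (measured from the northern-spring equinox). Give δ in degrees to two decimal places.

sin δ = sin ε · sin L_s = sin 23.44° × sin 303.0° = -0.333614.
δ = arcsin(-0.333614) = -19.49°.

δ = -19.49°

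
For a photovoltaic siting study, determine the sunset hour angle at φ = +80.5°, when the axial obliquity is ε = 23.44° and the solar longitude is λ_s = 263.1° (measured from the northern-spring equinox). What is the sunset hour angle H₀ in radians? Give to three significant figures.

Solar declination: sin δ = sin ε · sin λ_s = sin 23.44° × sin 263.1° = -0.39491, so δ = -23.260°.
cos H₀ = −tan φ · tan δ = 2.5687 ≥ 1, so the Sun never rises (polar night) and H₀ = 0.

H₀ = 0.00 rad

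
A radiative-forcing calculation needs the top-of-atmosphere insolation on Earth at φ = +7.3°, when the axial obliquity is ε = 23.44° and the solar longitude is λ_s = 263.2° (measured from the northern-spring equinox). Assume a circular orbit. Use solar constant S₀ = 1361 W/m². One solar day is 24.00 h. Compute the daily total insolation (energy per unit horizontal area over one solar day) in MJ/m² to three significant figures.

31.2 MJ/m²

Solar declination: sin δ = sin ε · sin λ_s = sin 23.44° × sin 263.2° = -0.39499, so δ = -23.265°.
cos H₀ = −tan(+7.3°) tan(-23.265°) = 0.0551, H₀ = 1.5157 rad.
Bracket: H₀ sin φ sin δ + cos φ cos δ sin H₀ = 1.5157×0.12706×-0.39499 + 0.99189×0.91869×0.99848 = -0.076069 + 0.909854 = 0.833785.
Q̄ = (S₀/π) × [bracket] = (1361/π) × 0.833785 = 361.21 W/m².
Daily total = Q̄ × 24.00 h × 3600 s/h = 361.21 × 24.00 × 3600 / 10⁶ = 31.21 MJ/m².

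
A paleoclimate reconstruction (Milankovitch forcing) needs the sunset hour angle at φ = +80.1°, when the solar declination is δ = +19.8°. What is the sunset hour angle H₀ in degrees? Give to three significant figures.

H₀ = 180°

Sunrise equation: cos H₀ = −tan φ · tan δ = -2.0628 ≤ −1, so the Sun never sets (polar day) and H₀ = π.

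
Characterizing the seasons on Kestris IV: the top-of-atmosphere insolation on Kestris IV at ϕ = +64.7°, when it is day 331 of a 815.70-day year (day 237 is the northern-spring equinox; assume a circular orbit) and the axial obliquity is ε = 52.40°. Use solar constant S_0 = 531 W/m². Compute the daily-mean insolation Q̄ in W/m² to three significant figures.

Q̄ ≈ 252 W/m²

Solar longitude: L_s = 360° × (331 − 237)/815.70 = 41.486°.
sin δ = sin 52.40° × sin 41.486° = 0.52484, so δ = +31.657°.
cos h₀ = −tan(+64.7°) tan(+31.657°) = -1.3044 ≤ −1 ⇒ polar day, h₀ = π.
Bracket: h₀ sin ϕ sin δ + cos ϕ cos δ sin h₀ = 3.1416×0.90408×0.52484 + 0.42736×0.85120×0.00000 = 1.490681 + 0.000000 = 1.490681.
Q̄ = (S_0/π) × [bracket] = (531/π) × 1.490681 = 252.0 W/m².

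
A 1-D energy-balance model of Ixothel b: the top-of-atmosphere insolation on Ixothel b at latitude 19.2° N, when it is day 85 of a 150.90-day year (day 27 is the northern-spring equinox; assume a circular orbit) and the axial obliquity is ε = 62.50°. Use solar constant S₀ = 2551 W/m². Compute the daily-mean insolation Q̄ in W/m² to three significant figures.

Q̄ ≈ 887 W/m²

Solar longitude: λ_s = 360° × (85 − 27)/150.90 = 138.370°.
sin δ = sin 62.50° × sin 138.370° = 0.58926, so δ = +36.104°.
cos H₀ = −tan(+19.2°) tan(+36.104°) = -0.2540, H₀ = 1.8276 rad.
Bracket: H₀ sin φ sin δ + cos φ cos δ sin H₀ = 1.8276×0.32887×0.58926 + 0.94438×0.80794×0.96721 = 0.354170 + 0.737984 = 1.092154.
Q̄ = (S₀/π) × [bracket] = (2551/π) × 1.092154 = 886.8 W/m².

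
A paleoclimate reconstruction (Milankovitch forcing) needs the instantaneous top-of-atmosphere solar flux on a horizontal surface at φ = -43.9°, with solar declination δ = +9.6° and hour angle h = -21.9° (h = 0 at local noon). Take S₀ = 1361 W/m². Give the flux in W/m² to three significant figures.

740 W/m²

cos θ_z = sin φ sin δ + cos φ cos δ cos h = -0.115638 + 0.659191 = 0.543553.
Flux = S₀ · cos θ_z = 1361 × 0.543553 = 739.8 W/m².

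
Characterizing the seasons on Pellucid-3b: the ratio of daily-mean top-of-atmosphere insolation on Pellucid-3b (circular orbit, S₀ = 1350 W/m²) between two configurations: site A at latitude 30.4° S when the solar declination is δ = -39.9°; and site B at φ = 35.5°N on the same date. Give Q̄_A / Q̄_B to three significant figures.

— Configuration A (φ=-30.4°):
cos H₀ = −tan(-30.4°) tan(-39.900°) = -0.4906, H₀ = 2.0835 rad.
Bracket: H₀ sin φ sin δ + cos φ cos δ sin H₀ = 2.0835×-0.50603×-0.64145 + 0.86251×0.76717×0.87141 = 0.676289 + 0.576605 = 1.252894.
Q̄ = (S₀/π) × [bracket] = (1350/π) × 1.252894 = 538.39 W/m².
— Configuration B (φ=+35.5°):
cos H₀ = −tan(+35.5°) tan(-39.900°) = 0.5964, H₀ = 0.9318 rad.
Bracket: H₀ sin φ sin δ + cos φ cos δ sin H₀ = 0.9318×0.58070×-0.64145 + 0.81412×0.76717×0.80268 = -0.347086 + 0.501329 = 0.154243.
Q̄ = (S₀/π) × [bracket] = (1350/π) × 0.154243 = 66.281 W/m².
Ratio Q̄_A / Q̄_B = 538.39 / 66.281 = 8.123.

Q̄_A / Q̄_B ≈ 8.12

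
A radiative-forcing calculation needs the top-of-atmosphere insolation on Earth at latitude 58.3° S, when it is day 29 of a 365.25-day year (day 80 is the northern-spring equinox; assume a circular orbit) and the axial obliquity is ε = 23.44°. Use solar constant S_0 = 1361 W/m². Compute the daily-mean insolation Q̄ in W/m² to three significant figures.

Q̄ ≈ 424 W/m²

Solar longitude: L_s = 360° × (29 − 80)/365.25 = -50.267°, i.e. -50.267° + 360° = 309.733°.
sin δ = sin 23.44° × sin 309.733° = -0.30591, so δ = -17.813°.
cos h₀ = −tan(-58.3°) tan(-17.813°) = -0.5203, h₀ = 2.1179 rad.
Bracket: h₀ sin ϕ sin δ + cos ϕ cos δ sin h₀ = 2.1179×-0.85081×-0.30591 + 0.52547×0.95206×0.85401 = 0.551229 + 0.427243 = 0.978472.
Q̄ = (S_0/π) × [bracket] = (1361/π) × 0.978472 = 423.9 W/m².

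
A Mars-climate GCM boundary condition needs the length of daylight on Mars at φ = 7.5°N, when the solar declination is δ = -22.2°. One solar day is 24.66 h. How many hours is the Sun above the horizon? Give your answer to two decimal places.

11.91 h

cos H₀ = −tan φ · tan δ = −tan(+7.5°) × tan(-22.200°) = 0.0537, so H₀ = 1.5170 rad = 86.92°.
Daylight = 2H₀/(2π) × 24.66 h = (1.5170/π) × 24.66 = 11.91 h.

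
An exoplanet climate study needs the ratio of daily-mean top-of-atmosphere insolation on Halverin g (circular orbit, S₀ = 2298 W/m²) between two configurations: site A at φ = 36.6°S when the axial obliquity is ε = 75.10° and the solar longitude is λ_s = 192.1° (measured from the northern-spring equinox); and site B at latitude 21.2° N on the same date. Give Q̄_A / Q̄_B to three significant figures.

— Configuration A (φ=-36.6°):
Solar declination: sin δ = sin ε · sin λ_s = sin 75.10° × sin 192.1° = -0.20257, so δ = -11.687°.
cos H₀ = −tan(-36.6°) tan(-11.687°) = -0.1536, H₀ = 1.7250 rad.
Bracket: H₀ sin φ sin δ + cos φ cos δ sin H₀ = 1.7250×-0.59622×-0.20257 + 0.80282×0.97927×0.98813 = 0.208339 + 0.776846 = 0.985185.
Q̄ = (S₀/π) × [bracket] = (2298/π) × 0.985185 = 720.64 W/m².
— Configuration B (φ=+21.2°):
cos H₀ = −tan(+21.2°) tan(-11.687°) = 0.0802, H₀ = 1.4905 rad.
Bracket: H₀ sin φ sin δ + cos φ cos δ sin H₀ = 1.4905×0.36162×-0.20257 + 0.93232×0.97927×0.99678 = -0.109184 + 0.910053 = 0.800869.
Q̄ = (S₀/π) × [bracket] = (2298/π) × 0.800869 = 585.82 W/m².
Ratio Q̄_A / Q̄_B = 720.64 / 585.82 = 1.230.

Q̄_A / Q̄_B ≈ 1.23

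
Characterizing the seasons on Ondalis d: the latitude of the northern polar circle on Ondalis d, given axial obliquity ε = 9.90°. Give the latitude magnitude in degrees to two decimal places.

The polar circle is the lowest latitude that experiences at least one full rotation of continuous daylight at the northern-summer solstice; it lies at |φ| = 90° − ε = 90° − 9.90° = 80.10°.

80.10°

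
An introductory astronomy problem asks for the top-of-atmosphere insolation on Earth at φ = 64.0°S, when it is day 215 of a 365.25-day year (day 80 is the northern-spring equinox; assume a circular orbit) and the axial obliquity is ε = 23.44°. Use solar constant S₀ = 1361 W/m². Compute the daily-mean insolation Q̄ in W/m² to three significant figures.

Solar longitude: λ_s = 360° × (215 − 80)/365.25 = 133.060°.
sin δ = sin 23.44° × sin 133.060° = 0.29064, so δ = +16.896°.
cos H₀ = −tan(-64.0°) tan(+16.896°) = 0.6228, H₀ = 0.8985 rad.
Bracket: H₀ sin φ sin δ + cos φ cos δ sin H₀ = 0.8985×-0.89879×0.29064 + 0.43837×0.95683×0.78239 = -0.234710 + 0.328170 = 0.093460.
Q̄ = (S₀/π) × [bracket] = (1361/π) × 0.093460 = 40.49 W/m².

Q̄ ≈ 40.5 W/m²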